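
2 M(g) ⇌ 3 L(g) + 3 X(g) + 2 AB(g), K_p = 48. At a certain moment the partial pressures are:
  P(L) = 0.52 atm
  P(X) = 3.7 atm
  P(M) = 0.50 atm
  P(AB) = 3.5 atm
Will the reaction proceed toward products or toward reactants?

Q_p = P(L)³·P(X)³·P(AB)² / P(M)² = (0.52)³·(3.7)³·(3.5)² / (0.50)² = 350
Q_p = 350 > K_p = 48, so the reverse reaction proceeds.

in the reverse direction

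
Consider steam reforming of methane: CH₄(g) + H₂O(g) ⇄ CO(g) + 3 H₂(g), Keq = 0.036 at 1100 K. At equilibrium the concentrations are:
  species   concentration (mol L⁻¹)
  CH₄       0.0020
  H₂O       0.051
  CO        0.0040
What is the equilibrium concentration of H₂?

At equilibrium, Keq = [CO]·[H₂]³ / ([CH₄]·[H₂O]) = 0.036.
(0.0040)·([H₂])³ / ((0.0020)·(0.051)) = 0.036
[H₂]³ = 9.18e-4 ⇒ [H₂] = 0.097 mol L⁻¹

[H₂] = 0.097 mol L⁻¹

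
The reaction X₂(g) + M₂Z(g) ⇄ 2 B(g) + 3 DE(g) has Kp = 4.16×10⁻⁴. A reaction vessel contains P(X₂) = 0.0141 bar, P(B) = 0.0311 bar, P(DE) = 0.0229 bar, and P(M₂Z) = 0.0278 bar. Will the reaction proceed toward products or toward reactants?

Qp = P(B)²·P(DE)³ / (P(X₂)·P(M₂Z)) = (0.0311)²·(0.0229)³ / ((0.0141)·(0.0278)) = 2.96×10⁻⁵
Qp = 2.96×10⁻⁵ < Kp = 4.16×10⁻⁴, so the forward reaction proceeds.

in the forward direction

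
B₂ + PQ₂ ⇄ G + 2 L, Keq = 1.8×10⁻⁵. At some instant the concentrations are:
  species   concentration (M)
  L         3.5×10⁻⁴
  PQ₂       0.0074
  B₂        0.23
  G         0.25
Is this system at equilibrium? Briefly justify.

yes, at equilibrium

Q = [G]·[L]² / ([B₂]·[PQ₂]) = (0.25)·(3.5×10⁻⁴)² / ((0.23)·(0.0074)) = 1.8×10⁻⁵
Q = 1.8×10⁻⁵ = Keq; the system is at equilibrium.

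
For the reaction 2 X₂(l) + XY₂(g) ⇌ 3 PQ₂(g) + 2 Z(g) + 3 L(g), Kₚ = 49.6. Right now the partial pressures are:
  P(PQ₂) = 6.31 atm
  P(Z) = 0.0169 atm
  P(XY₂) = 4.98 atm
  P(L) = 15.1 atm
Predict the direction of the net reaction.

(X₂ is a pure liquid — omitted from Qₚ.)
Qₚ = P(PQ₂)³·P(Z)²·P(L)³ / P(XY₂) = (6.31)³·(0.0169)²·(15.1)³ / (4.98) = 49.6
Qₚ = 49.6 = Kₚ, so the system is already at equilibrium.

neither direction; the system is at equilibrium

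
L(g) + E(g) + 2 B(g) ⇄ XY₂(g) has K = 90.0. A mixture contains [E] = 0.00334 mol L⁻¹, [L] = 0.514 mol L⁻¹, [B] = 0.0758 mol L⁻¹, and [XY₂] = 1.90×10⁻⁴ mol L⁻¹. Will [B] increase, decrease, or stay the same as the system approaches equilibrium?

decrease

Q = [XY₂] / ([L]·[E]·[B]²) = (1.90×10⁻⁴) / ((0.514)·(0.00334)·(0.0758)²) = 19.3
Q = 19.3 < K = 90.0: net forward reaction.
B is a reactant, so it decreases.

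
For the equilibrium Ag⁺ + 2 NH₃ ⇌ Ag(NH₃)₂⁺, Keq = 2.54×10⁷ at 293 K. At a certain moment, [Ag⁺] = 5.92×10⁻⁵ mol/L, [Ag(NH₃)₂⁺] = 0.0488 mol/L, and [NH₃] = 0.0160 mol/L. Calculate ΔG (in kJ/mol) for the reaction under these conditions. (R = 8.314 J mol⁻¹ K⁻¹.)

Q = [Ag(NH₃)₂⁺] / ([Ag⁺]·[NH₃]²) = (0.0488) / ((5.92×10⁻⁵)·(0.0160)²) = 3.22×10⁶
ΔG = RT ln(Q/Keq) = (8.314 J mol⁻¹ K⁻¹)(293 K) × ln(3.22×10⁶/2.54×10⁷)
   = (2.436 kJ/mol)(-2.065) = -5.03 kJ/mol
ΔG < 0, so the forward reaction is spontaneous (proceeds forward).

ΔG = -5.03 kJ/mol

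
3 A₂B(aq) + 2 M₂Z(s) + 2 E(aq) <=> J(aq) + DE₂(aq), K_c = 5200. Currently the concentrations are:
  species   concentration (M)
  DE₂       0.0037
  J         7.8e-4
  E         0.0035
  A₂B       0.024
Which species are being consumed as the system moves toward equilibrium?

J, DE₂ (products)

(M₂Z is a pure solid — omitted from Q_c.)
Q_c = [J]·[DE₂] / ([A₂B]³·[E]²) = (7.8e-4)·(0.0037) / ((0.024)³·(0.0035)²) = 17000
Q_c = 17000 > K_c = 5200: net reverse reaction.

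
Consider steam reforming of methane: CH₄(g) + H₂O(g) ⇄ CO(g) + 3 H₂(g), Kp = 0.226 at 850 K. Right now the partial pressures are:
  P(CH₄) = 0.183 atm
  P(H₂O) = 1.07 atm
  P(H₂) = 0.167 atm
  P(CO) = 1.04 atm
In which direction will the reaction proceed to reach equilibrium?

forward (toward products)

Qp = P(CO)·P(H₂)³ / (P(CH₄)·P(H₂O)) = (1.04)·(0.167)³ / ((0.183)·(1.07)) = 0.0247
Qp = 0.0247 < Kp = 0.226, so the forward reaction proceeds.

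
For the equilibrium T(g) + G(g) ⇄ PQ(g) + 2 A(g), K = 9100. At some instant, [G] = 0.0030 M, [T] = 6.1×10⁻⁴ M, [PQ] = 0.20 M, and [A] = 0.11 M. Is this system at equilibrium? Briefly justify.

Q = [PQ]·[A]² / ([T]·[G]) = (0.20)·(0.11)² / ((6.1×10⁻⁴)·(0.0030)) = 1300
Q = 1300 < K = 9100: net forward reaction.

no; Q < K, reaction proceeds forward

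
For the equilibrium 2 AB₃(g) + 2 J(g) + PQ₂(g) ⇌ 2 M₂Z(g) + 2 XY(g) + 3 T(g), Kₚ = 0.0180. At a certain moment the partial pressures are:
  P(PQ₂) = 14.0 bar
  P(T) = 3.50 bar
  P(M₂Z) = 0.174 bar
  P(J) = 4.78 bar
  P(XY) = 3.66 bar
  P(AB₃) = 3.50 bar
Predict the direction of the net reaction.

Qₚ = P(M₂Z)²·P(XY)²·P(T)³ / (P(AB₃)²·P(J)²·P(PQ₂)) = (0.174)²·(3.66)²·(3.50)³ / ((3.50)²·(4.78)²·(14.0)) = 0.00444
Qₚ = 0.00444 < Kₚ = 0.0180, so the forward reaction proceeds.

in the forward direction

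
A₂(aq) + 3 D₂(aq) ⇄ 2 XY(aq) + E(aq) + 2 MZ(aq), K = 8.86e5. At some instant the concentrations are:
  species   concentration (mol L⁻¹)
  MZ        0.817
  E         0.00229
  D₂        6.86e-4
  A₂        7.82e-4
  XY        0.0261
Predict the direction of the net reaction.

to the left

Q = [XY]²·[E]·[MZ]² / ([A₂]·[D₂]³) = (0.0261)²·(0.00229)·(0.817)² / ((7.82e-4)·(6.86e-4)³) = 4.12e6
Q = 4.12e6 > K = 8.86e5, so the reverse reaction proceeds.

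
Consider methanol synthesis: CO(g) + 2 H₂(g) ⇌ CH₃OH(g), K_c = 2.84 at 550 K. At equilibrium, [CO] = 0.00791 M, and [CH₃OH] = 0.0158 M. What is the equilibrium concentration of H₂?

At equilibrium, K_c = [CH₃OH] / ([CO]·[H₂]²) = 2.84.
(0.0158) / ((0.00791)·([H₂])²) = 2.84
[H₂]² = 0.703 ⇒ [H₂] = 0.839 M

[H₂] = 0.839 M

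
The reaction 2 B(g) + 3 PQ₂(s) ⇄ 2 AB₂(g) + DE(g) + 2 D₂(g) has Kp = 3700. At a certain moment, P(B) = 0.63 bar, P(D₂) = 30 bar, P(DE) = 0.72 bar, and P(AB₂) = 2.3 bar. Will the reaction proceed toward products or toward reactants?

to the left

(PQ₂ is a pure solid — omitted from Qp.)
Qp = P(AB₂)²·P(DE)·P(D₂)² / P(B)² = (2.3)²·(0.72)·(30)² / (0.63)² = 8600
Qp = 8600 > Kp = 3700, so the reverse reaction proceeds.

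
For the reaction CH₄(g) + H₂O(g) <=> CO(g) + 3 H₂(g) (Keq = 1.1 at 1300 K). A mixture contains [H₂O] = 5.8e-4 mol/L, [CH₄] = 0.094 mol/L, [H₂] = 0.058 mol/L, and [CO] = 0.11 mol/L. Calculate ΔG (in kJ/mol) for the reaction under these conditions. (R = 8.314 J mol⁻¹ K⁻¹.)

ΔG = -11.1 kJ/mol

Q = [CO]·[H₂]³ / ([CH₄]·[H₂O]) = (0.11)·(0.058)³ / ((0.094)·(5.8e-4)) = 0.394
ΔG = RT ln(Q/Keq) = (8.314 J mol⁻¹ K⁻¹)(1300 K) × ln(0.394/1.1)
   = (10.81 kJ/mol)(-1.027) = -11.1 kJ/mol
ΔG < 0, so the forward reaction is spontaneous (proceeds forward).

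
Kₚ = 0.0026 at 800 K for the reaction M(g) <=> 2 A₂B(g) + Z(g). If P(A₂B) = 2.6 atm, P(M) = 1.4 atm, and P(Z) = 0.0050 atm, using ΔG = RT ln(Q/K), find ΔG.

ΔG = 14.8 kJ/mol

Qₚ = P(A₂B)²·P(Z) / P(M) = (2.6)²·(0.0050) / (1.4) = 0.0241
ΔG = RT ln(Qₚ/Kₚ) = (8.314 J mol⁻¹ K⁻¹)(800 K) × ln(0.0241/0.0026)
   = (6.651 kJ/mol)(2.227) = 14.8 kJ/mol
ΔG > 0, so the forward reaction is non-spontaneous (proceeds in reverse).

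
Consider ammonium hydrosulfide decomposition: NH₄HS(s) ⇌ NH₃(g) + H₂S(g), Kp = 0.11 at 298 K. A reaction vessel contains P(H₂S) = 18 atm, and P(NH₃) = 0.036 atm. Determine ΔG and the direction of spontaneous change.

(NH₄HS is a pure solid — omitted from Qp.)
Qp = P(NH₃)·P(H₂S) = (0.036)·(18) = 0.648
ΔG = RT ln(Qp/Kp) = (8.314 J mol⁻¹ K⁻¹)(298 K) × ln(0.648/0.11)
   = (2.478 kJ/mol)(1.773) = 4.39 kJ/mol
ΔG > 0, so the forward reaction is non-spontaneous (proceeds in reverse).

ΔG = 4.39 kJ/mol; the forward reaction is non-spontaneous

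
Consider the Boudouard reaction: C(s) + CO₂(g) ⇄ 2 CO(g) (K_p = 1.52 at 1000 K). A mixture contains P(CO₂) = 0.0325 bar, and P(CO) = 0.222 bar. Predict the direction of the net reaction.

(C is a pure solid — omitted from Q_p.)
Q_p = P(CO)² / P(CO₂) = (0.222)² / (0.0325) = 1.52
Q_p = 1.52 = K_p, so the system is already at equilibrium.

no net change (already at equilibrium)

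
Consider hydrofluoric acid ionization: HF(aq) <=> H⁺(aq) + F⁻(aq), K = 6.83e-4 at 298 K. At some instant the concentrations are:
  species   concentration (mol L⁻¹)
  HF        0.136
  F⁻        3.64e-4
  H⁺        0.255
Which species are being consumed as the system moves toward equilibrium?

Q = [H⁺]·[F⁻] / [HF] = (0.255)·(3.64e-4) / (0.136) = 6.83e-4
Q = 6.83e-4 = K; the system is at equilibrium.

none (at equilibrium)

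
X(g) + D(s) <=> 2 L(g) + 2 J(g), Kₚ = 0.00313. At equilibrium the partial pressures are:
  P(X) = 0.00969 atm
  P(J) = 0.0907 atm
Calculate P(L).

(D is a pure solid — omitted from Kₚ.)
At equilibrium, Kₚ = P(L)²·P(J)² / P(X) = 0.00313.
(P(L))²·(0.0907)² / (0.00969) = 0.00313
P(L)² = 0.00369 ⇒ P(L) = 0.0607 atm

P(L) = 0.0607 atm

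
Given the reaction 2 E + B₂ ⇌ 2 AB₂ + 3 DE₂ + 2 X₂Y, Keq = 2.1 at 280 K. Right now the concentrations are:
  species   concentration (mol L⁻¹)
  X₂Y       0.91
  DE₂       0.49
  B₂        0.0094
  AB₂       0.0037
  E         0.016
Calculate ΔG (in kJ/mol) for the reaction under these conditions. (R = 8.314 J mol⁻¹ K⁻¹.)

ΔG = -3.10 kJ/mol

Q = [AB₂]²·[DE₂]³·[X₂Y]² / ([E]²·[B₂]) = (0.0037)²·(0.49)³·(0.91)² / ((0.016)²·(0.0094)) = 0.554
ΔG = RT ln(Q/Keq) = (8.314 J mol⁻¹ K⁻¹)(280 K) × ln(0.554/2.1)
   = (2.328 kJ/mol)(-1.333) = -3.10 kJ/mol
ΔG < 0, so the forward reaction is spontaneous (proceeds forward).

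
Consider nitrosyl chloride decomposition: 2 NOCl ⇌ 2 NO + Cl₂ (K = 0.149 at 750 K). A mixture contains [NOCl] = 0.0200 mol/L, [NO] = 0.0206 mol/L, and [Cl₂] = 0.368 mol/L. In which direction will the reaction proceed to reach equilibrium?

Q = [NO]²·[Cl₂] / [NOCl]² = (0.0206)²·(0.368) / (0.0200)² = 0.390
Q = 0.390 > K = 0.149, so the reverse reaction proceeds.

to the left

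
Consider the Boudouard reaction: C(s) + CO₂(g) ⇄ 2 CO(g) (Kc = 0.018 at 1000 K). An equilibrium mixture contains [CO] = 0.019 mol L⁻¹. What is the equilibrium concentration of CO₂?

[CO₂] = 0.020 mol L⁻¹

(C is a pure solid — omitted from Kc.)
At equilibrium, Kc = [CO]² / [CO₂] = 0.018.
(0.019)² / ([CO₂]) = 0.018
[CO₂] = 0.0201 = 0.020 mol L⁻¹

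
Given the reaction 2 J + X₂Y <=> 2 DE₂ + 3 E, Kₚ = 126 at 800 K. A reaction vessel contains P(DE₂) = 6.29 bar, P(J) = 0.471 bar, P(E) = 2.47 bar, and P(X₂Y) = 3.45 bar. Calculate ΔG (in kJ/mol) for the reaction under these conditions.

Qₚ = P(DE₂)²·P(E)³ / (P(J)²·P(X₂Y)) = (6.29)²·(2.47)³ / ((0.471)²·(3.45)) = 779
ΔG = RT ln(Qₚ/Kₚ) = (8.314 J mol⁻¹ K⁻¹)(800 K) × ln(779/126)
   = (6.651 kJ/mol)(1.822) = 12.1 kJ/mol
ΔG > 0, so the forward reaction is non-spontaneous (proceeds in reverse).

ΔG = 12.1 kJ/mol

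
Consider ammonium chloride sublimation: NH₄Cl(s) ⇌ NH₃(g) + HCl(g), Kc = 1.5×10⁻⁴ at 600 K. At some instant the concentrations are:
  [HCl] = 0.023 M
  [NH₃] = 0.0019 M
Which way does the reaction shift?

toward products

(NH₄Cl is a pure solid — omitted from Qc.)
Qc = [NH₃]·[HCl] = (0.0019)·(0.023) = 4.4×10⁻⁵
Qc = 4.4×10⁻⁵ < Kc = 1.5×10⁻⁴, so the forward reaction proceeds.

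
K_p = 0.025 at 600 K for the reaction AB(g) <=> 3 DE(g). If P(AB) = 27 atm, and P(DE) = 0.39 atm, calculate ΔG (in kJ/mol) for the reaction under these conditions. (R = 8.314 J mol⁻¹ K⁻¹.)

Q_p = P(DE)³ / P(AB) = (0.39)³ / (27) = 0.00220
ΔG = RT ln(Q_p/K_p) = (8.314 J mol⁻¹ K⁻¹)(600 K) × ln(0.00220/0.025)
   = (4.988 kJ/mol)(-2.430) = -12.1 kJ/mol
ΔG < 0, so the forward reaction is spontaneous (proceeds forward).

ΔG = -12.1 kJ/mol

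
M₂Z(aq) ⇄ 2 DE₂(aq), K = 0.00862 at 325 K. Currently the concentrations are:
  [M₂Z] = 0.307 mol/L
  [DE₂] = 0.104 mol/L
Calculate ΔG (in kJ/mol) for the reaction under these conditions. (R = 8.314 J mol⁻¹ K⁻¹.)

Q = [DE₂]² / [M₂Z] = (0.104)² / (0.307) = 0.0352
ΔG = RT ln(Q/K) = (8.314 J mol⁻¹ K⁻¹)(325 K) × ln(0.0352/0.00862)
   = (2.702 kJ/mol)(1.407) = 3.80 kJ/mol
ΔG > 0, so the forward reaction is non-spontaneous (proceeds in reverse).

ΔG = 3.80 kJ/mol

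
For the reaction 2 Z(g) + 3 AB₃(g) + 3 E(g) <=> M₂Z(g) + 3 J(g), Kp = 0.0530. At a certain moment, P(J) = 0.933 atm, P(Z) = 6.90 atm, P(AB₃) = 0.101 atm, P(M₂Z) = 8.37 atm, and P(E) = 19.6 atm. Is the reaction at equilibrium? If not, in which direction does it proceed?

Qp = P(M₂Z)·P(J)³ / (P(Z)²·P(AB₃)³·P(E)³) = (8.37)·(0.933)³ / ((6.90)²·(0.101)³·(19.6)³) = 0.0184
Qp = 0.0184 < Kp = 0.0530, so the forward reaction proceeds.

in the forward direction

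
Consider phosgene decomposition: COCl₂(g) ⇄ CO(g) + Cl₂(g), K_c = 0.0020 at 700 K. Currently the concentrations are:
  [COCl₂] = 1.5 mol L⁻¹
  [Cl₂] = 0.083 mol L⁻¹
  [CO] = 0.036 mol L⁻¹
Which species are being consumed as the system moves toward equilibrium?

none (at equilibrium)

Q_c = [CO]·[Cl₂] / [COCl₂] = (0.036)·(0.083) / (1.5) = 0.0020
Q_c = 0.0020 = K_c; the system is at equilibrium.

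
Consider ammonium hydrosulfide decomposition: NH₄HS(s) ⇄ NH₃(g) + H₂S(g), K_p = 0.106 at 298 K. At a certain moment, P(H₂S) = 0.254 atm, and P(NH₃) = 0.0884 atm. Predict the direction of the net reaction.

(NH₄HS is a pure solid — omitted from Q_p.)
Q_p = P(NH₃)·P(H₂S) = (0.0884)·(0.254) = 0.0225
Q_p = 0.0225 < K_p = 0.106, so the forward reaction proceeds.

toward products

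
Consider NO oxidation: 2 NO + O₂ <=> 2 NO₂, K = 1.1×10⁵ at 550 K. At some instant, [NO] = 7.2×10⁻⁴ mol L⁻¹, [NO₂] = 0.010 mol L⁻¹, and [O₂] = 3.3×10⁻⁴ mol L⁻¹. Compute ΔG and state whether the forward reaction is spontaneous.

ΔG = 7.64 kJ/mol; the forward reaction is non-spontaneous

Q = [NO₂]² / ([NO]²·[O₂]) = (0.010)² / ((7.2×10⁻⁴)²·(3.3×10⁻⁴)) = 5.85×10⁵
ΔG = RT ln(Q/K) = (8.314 J mol⁻¹ K⁻¹)(550 K) × ln(5.85×10⁵/1.1×10⁵)
   = (4.573 kJ/mol)(1.671) = 7.64 kJ/mol
ΔG > 0, so the forward reaction is non-spontaneous (proceeds in reverse).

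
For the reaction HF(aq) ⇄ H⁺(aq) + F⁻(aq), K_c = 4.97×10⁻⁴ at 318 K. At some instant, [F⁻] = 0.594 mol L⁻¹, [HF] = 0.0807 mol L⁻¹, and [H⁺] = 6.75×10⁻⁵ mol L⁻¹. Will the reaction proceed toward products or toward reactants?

at equilibrium

Q_c = [H⁺]·[F⁻] / [HF] = (6.75×10⁻⁵)·(0.594) / (0.0807) = 4.97×10⁻⁴
Q_c = 4.97×10⁻⁴ = K_c, so the system is already at equilibrium.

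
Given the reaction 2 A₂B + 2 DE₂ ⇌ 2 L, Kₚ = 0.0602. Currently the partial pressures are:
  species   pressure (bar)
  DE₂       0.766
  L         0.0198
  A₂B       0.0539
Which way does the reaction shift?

Qₚ = P(L)² / (P(A₂B)²·P(DE₂)²) = (0.0198)² / ((0.0539)²·(0.766)²) = 0.230
Qₚ = 0.230 > Kₚ = 0.0602, so the reverse reaction proceeds.

toward reactants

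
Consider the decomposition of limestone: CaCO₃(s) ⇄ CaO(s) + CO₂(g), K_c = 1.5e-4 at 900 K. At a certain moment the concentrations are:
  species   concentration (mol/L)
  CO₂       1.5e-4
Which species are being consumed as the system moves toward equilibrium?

(CaCO₃, CaO are pure solids — omitted from Q_c.)
Q_c = [CO₂] = 1.5e-4
Q_c = 1.5e-4 = K_c; the system is at equilibrium.

none (at equilibrium)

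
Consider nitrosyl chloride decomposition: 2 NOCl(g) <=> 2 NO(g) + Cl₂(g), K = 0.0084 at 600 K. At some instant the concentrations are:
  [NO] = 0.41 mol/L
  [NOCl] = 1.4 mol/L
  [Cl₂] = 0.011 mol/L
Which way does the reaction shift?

to the right

Q = [NO]²·[Cl₂] / [NOCl]² = (0.41)²·(0.011) / (1.4)² = 9.4×10⁻⁴
Q = 9.4×10⁻⁴ < K = 0.0084, so the forward reaction proceeds.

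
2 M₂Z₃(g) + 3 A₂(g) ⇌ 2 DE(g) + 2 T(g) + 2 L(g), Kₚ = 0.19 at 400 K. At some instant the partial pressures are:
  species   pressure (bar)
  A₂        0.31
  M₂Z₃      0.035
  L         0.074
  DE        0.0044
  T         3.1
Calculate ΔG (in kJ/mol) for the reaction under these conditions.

Qₚ = P(DE)²·P(T)²·P(L)² / (P(M₂Z₃)²·P(A₂)³) = (0.0044)²·(3.1)²·(0.074)² / ((0.035)²·(0.31)³) = 0.0279
ΔG = RT ln(Qₚ/Kₚ) = (8.314 J mol⁻¹ K⁻¹)(400 K) × ln(0.0279/0.19)
   = (3.326 kJ/mol)(-1.918) = -6.38 kJ/mol
ΔG < 0, so the forward reaction is spontaneous (proceeds forward).

ΔG = -6.38 kJ/mol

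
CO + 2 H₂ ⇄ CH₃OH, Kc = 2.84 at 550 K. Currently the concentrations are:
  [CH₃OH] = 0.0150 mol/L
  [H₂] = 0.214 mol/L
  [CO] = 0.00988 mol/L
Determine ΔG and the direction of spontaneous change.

Qc = [CH₃OH] / ([CO]·[H₂]²) = (0.0150) / ((0.00988)·(0.214)²) = 33.2
ΔG = RT ln(Qc/Kc) = (8.314 J mol⁻¹ K⁻¹)(550 K) × ln(33.2/2.84)
   = (4.573 kJ/mol)(2.459) = 11.2 kJ/mol
ΔG > 0, so the forward reaction is non-spontaneous (proceeds in reverse).

ΔG = 11.2 kJ/mol; the forward reaction is non-spontaneous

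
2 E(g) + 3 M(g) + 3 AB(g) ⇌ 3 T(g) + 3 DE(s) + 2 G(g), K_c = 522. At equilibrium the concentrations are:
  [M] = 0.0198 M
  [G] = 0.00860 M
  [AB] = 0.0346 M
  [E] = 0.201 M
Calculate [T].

(DE is a pure solid — omitted from K_c.)
At equilibrium, K_c = [T]³·[G]² / ([E]²·[M]³·[AB]³) = 522.
([T])³·(0.00860)² / ((0.201)²·(0.0198)³·(0.0346)³) = 522
[T]³ = 9.17×10⁻⁵ ⇒ [T] = 0.0451 M

[T] = 0.0451 M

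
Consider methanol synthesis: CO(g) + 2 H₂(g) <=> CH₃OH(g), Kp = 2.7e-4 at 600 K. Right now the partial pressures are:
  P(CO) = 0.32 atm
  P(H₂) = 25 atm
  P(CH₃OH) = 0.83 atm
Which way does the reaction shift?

in the reverse direction

Qp = P(CH₃OH) / (P(CO)·P(H₂)²) = (0.83) / ((0.32)·(25)²) = 0.0042
Qp = 0.0042 > Kp = 2.7e-4, so the reverse reaction proceeds.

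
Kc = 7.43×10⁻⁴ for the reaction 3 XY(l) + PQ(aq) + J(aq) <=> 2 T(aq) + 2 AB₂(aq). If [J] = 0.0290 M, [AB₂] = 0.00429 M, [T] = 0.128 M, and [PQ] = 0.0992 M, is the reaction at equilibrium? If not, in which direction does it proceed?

forward (toward products)

(XY is a pure liquid — omitted from Qc.)
Qc = [T]²·[AB₂]² / ([PQ]·[J]) = (0.128)²·(0.00429)² / ((0.0992)·(0.0290)) = 1.05×10⁻⁴
Qc = 1.05×10⁻⁴ < Kc = 7.43×10⁻⁴, so the forward reaction proceeds.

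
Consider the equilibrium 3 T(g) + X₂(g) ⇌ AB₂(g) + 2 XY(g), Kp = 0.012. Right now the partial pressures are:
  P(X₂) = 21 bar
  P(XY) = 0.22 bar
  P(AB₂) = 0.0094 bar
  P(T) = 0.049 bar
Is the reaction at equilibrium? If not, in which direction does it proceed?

Qp = P(AB₂)·P(XY)² / (P(T)³·P(X₂)) = (0.0094)·(0.22)² / ((0.049)³·(21)) = 0.18
Qp = 0.18 > Kp = 0.012, so the reverse reaction proceeds.

in the reverse direction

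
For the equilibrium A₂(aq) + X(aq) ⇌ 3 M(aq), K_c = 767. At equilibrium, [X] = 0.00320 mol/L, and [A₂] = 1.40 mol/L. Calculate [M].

[M] = 1.51 mol/L

At equilibrium, K_c = [M]³ / ([A₂]·[X]) = 767.
([M])³ / ((1.40)·(0.00320)) = 767
[M]³ = 3.44 ⇒ [M] = 1.51 mol/L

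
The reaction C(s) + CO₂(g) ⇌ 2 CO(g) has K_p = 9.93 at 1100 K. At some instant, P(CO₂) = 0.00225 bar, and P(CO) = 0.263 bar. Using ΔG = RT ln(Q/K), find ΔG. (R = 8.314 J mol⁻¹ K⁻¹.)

(C is a pure solid — omitted from Q_p.)
Q_p = P(CO)² / P(CO₂) = (0.263)² / (0.00225) = 30.7
ΔG = RT ln(Q_p/K_p) = (8.314 J mol⁻¹ K⁻¹)(1100 K) × ln(30.7/9.93)
   = (9.145 kJ/mol)(1.129) = 10.3 kJ/mol
ΔG > 0, so the forward reaction is non-spontaneous (proceeds in reverse).

ΔG = 10.3 kJ/mol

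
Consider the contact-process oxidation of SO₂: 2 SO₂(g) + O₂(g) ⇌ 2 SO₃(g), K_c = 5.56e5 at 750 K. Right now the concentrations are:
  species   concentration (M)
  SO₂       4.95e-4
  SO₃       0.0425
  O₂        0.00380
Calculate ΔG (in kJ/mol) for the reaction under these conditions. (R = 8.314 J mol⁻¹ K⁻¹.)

ΔG = 7.79 kJ/mol

Q_c = [SO₃]² / ([SO₂]²·[O₂]) = (0.0425)² / ((4.95e-4)²·(0.00380)) = 1.94e6
ΔG = RT ln(Q_c/K_c) = (8.314 J mol⁻¹ K⁻¹)(750 K) × ln(1.94e6/5.56e5)
   = (6.236 kJ/mol)(1.250) = 7.79 kJ/mol
ΔG > 0, so the forward reaction is non-spontaneous (proceeds in reverse).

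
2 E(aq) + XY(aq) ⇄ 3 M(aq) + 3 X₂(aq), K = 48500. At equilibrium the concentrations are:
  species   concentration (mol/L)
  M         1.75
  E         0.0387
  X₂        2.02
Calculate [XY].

At equilibrium, K = [M]³·[X₂]³ / ([E]²·[XY]) = 48500.
(1.75)³·(2.02)³ / ((0.0387)²·([XY])) = 48500
[XY] = 0.608 mol/L

[XY] = 0.608 mol/L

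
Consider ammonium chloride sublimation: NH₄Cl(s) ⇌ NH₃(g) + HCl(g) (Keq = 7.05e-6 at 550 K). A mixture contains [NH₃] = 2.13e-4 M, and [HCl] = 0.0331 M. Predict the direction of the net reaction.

no net change (already at equilibrium)

(NH₄Cl is a pure solid — omitted from Q.)
Q = [NH₃]·[HCl] = (2.13e-4)·(0.0331) = 7.05e-6
Q = 7.05e-6 = Keq, so the system is already at equilibrium.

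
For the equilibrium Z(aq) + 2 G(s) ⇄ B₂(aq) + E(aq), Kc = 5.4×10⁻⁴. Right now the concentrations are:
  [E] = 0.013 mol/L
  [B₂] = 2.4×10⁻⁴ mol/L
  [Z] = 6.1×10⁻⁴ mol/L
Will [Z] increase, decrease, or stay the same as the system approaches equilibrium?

(G is a pure solid — omitted from Qc.)
Qc = [B₂]·[E] / [Z] = (2.4×10⁻⁴)·(0.013) / (6.1×10⁻⁴) = 0.0051
Qc = 0.0051 > Kc = 5.4×10⁻⁴: net reverse reaction.
Z is a reactant, so it increases.

increase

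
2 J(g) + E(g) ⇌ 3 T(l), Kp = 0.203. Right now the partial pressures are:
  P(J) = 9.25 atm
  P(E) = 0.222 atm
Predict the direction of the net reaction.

(T is a pure liquid — omitted from Qp.)
Qp = 1 / (P(J)²·P(E)) = 1 / ((9.25)²·(0.222)) = 0.0526
Qp = 0.0526 < Kp = 0.203, so the forward reaction proceeds.

in the forward direction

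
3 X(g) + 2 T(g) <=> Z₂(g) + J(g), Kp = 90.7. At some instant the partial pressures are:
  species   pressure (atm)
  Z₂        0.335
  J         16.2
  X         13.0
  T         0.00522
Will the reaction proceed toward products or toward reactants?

at equilibrium

Qp = P(Z₂)·P(J) / (P(X)³·P(T)²) = (0.335)·(16.2) / ((13.0)³·(0.00522)²) = 90.7
Qp = 90.7 = Kp, so the system is already at equilibrium.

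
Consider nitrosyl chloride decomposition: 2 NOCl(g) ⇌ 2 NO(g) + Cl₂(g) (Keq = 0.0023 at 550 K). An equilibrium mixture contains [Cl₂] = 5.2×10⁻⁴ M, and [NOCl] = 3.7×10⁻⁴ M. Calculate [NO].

[NO] = 7.8×10⁻⁴ M

At equilibrium, Keq = [NO]²·[Cl₂] / [NOCl]² = 0.0023.
([NO])²·(5.2×10⁻⁴) / (3.7×10⁻⁴)² = 0.0023
[NO]² = 6.06×10⁻⁷ ⇒ [NO] = 7.8×10⁻⁴ M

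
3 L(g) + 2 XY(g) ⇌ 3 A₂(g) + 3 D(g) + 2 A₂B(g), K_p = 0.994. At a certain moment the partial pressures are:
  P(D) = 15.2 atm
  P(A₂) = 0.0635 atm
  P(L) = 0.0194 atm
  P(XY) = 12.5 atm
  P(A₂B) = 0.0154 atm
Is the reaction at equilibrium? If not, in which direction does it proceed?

to the right

Q_p = P(A₂)³·P(D)³·P(A₂B)² / (P(L)³·P(XY)²) = (0.0635)³·(15.2)³·(0.0154)² / ((0.0194)³·(12.5)²) = 0.187
Q_p = 0.187 < K_p = 0.994, so the forward reaction proceeds.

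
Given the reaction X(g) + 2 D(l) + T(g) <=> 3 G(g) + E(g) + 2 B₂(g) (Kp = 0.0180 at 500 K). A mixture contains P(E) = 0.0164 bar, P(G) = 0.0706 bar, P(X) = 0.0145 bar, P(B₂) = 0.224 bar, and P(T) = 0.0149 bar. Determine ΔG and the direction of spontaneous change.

ΔG = -10.8 kJ/mol; the forward reaction is spontaneous

(D is a pure liquid — omitted from Qp.)
Qp = P(G)³·P(E)·P(B₂)² / (P(X)·P(T)) = (0.0706)³·(0.0164)·(0.224)² / ((0.0145)·(0.0149)) = 0.00134
ΔG = RT ln(Qp/Kp) = (8.314 J mol⁻¹ K⁻¹)(500 K) × ln(0.00134/0.0180)
   = (4.157 kJ/mol)(-2.598) = -10.8 kJ/mol
ΔG < 0, so the forward reaction is spontaneous (proceeds forward).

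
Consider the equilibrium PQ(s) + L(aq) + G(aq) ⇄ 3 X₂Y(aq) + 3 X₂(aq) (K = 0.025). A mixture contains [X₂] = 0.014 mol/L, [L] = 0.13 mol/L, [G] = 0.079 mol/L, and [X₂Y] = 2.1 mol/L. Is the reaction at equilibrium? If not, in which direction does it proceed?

(PQ is a pure solid — omitted from Q.)
Q = [X₂Y]³·[X₂]³ / ([L]·[G]) = (2.1)³·(0.014)³ / ((0.13)·(0.079)) = 0.0025
Q = 0.0025 < K = 0.025, so the forward reaction proceeds.

to the right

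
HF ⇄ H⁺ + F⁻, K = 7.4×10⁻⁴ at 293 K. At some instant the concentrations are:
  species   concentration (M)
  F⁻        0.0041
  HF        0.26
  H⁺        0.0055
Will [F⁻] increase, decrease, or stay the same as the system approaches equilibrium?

Q = [H⁺]·[F⁻] / [HF] = (0.0055)·(0.0041) / (0.26) = 8.7×10⁻⁵
Q = 8.7×10⁻⁵ < K = 7.4×10⁻⁴: net forward reaction.
F⁻ is a product, so it increases.

increase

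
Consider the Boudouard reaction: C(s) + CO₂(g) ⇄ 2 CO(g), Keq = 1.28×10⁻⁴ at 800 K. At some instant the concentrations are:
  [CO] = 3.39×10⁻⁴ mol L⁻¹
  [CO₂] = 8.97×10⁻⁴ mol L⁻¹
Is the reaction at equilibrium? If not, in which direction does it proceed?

(C is a pure solid — omitted from Q.)
Q = [CO]² / [CO₂] = (3.39×10⁻⁴)² / (8.97×10⁻⁴) = 1.28×10⁻⁴
Q = 1.28×10⁻⁴ = Keq, so the system is already at equilibrium.

at equilibrium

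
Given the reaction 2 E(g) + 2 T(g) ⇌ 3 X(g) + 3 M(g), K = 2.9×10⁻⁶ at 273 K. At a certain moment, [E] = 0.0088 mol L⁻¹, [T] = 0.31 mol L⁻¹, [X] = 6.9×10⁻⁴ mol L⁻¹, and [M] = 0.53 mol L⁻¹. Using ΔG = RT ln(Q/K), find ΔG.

ΔG = 1.86 kJ/mol

Q = [X]³·[M]³ / ([E]²·[T]²) = (6.9×10⁻⁴)³·(0.53)³ / ((0.0088)²·(0.31)²) = 6.57×10⁻⁶
ΔG = RT ln(Q/K) = (8.314 J mol⁻¹ K⁻¹)(273 K) × ln(6.57×10⁻⁶/2.9×10⁻⁶)
   = (2.270 kJ/mol)(0.8178) = 1.86 kJ/mol
ΔG > 0, so the forward reaction is non-spontaneous (proceeds in reverse).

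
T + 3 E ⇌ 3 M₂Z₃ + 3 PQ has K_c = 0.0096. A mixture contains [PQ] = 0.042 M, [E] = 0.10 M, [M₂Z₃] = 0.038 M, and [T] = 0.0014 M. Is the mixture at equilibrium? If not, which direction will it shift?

no; Q < K, reaction proceeds forward

Q_c = [M₂Z₃]³·[PQ]³ / ([T]·[E]³) = (0.038)³·(0.042)³ / ((0.0014)·(0.10)³) = 0.0029
Q_c = 0.0029 < K_c = 0.0096: net forward reaction.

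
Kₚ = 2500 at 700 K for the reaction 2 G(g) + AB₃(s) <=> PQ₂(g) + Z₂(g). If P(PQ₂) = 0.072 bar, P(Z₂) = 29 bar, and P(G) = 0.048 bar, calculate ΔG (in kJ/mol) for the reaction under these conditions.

(AB₃ is a pure solid — omitted from Qₚ.)
Qₚ = P(PQ₂)·P(Z₂) / P(G)² = (0.072)·(29) / (0.048)² = 906
ΔG = RT ln(Qₚ/Kₚ) = (8.314 J mol⁻¹ K⁻¹)(700 K) × ln(906/2500)
   = (5.820 kJ/mol)(-1.015) = -5.91 kJ/mol
ΔG < 0, so the forward reaction is spontaneous (proceeds forward).

ΔG = -5.91 kJ/mol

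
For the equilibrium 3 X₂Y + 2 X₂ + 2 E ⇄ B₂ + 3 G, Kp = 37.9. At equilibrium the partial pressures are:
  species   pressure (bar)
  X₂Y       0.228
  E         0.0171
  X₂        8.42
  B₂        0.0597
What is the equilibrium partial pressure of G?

At equilibrium, Kp = P(B₂)·P(G)³ / (P(X₂Y)³·P(X₂)²·P(E)²) = 37.9.
(0.0597)·(P(G))³ / ((0.228)³·(8.42)²·(0.0171)²) = 37.9
P(G)³ = 0.156 ⇒ P(G) = 0.538 bar

P(G) = 0.538 bar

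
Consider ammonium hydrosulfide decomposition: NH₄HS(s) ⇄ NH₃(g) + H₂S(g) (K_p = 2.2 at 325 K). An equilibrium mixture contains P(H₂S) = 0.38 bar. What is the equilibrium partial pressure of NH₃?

P(NH₃) = 5.8 bar

(NH₄HS is a pure solid — omitted from K_p.)
At equilibrium, K_p = P(NH₃)·P(H₂S) = 2.2.
(P(NH₃))·(0.38) = 2.2
P(NH₃) = 5.79 = 5.8 bar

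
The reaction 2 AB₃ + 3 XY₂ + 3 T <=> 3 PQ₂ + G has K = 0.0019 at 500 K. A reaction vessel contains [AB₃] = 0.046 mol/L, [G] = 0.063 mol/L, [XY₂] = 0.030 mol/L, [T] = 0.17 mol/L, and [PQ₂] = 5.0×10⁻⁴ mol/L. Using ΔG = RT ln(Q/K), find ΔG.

ΔG = 11.2 kJ/mol

Q = [PQ₂]³·[G] / ([AB₃]²·[XY₂]³·[T]³) = (5.0×10⁻⁴)³·(0.063) / ((0.046)²·(0.030)³·(0.17)³) = 0.0281
ΔG = RT ln(Q/K) = (8.314 J mol⁻¹ K⁻¹)(500 K) × ln(0.0281/0.0019)
   = (4.157 kJ/mol)(2.694) = 11.2 kJ/mol
ΔG > 0, so the forward reaction is non-spontaneous (proceeds in reverse).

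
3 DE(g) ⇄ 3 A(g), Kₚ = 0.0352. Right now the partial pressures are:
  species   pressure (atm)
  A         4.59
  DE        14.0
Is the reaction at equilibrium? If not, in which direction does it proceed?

no net change (already at equilibrium)

Qₚ = P(A)³ / P(DE)³ = (4.59)³ / (14.0)³ = 0.0352
Qₚ = 0.0352 = Kₚ, so the system is already at equilibrium.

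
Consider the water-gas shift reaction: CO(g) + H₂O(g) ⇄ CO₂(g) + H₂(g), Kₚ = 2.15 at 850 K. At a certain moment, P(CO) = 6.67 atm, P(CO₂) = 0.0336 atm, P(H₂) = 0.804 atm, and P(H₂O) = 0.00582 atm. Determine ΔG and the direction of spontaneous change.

ΔG = -7.97 kJ/mol; the forward reaction is spontaneous

Qₚ = P(CO₂)·P(H₂) / (P(CO)·P(H₂O)) = (0.0336)·(0.804) / ((6.67)·(0.00582)) = 0.696
ΔG = RT ln(Qₚ/Kₚ) = (8.314 J mol⁻¹ K⁻¹)(850 K) × ln(0.696/2.15)
   = (7.067 kJ/mol)(-1.128) = -7.97 kJ/mol
ΔG < 0, so the forward reaction is spontaneous (proceeds forward).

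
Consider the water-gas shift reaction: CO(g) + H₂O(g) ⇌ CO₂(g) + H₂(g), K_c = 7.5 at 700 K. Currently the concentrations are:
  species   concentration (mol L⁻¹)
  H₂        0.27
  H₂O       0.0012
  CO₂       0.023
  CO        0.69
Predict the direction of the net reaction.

Q_c = [CO₂]·[H₂] / ([CO]·[H₂O]) = (0.023)·(0.27) / ((0.69)·(0.0012)) = 7.5
Q_c = 7.5 = K_c, so the system is already at equilibrium.

at equilibrium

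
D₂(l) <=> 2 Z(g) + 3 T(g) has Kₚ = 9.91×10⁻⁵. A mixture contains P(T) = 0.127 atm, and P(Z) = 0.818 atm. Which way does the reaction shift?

reverse (toward reactants)

(D₂ is a pure liquid — omitted from Qₚ.)
Qₚ = P(Z)²·P(T)³ = (0.818)²·(0.127)³ = 0.00137
Qₚ = 0.00137 > Kₚ = 9.91×10⁻⁵, so the reverse reaction proceeds.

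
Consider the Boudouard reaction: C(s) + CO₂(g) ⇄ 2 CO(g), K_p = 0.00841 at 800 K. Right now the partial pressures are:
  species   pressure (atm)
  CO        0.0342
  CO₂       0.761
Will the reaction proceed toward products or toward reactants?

(C is a pure solid — omitted from Q_p.)
Q_p = P(CO)² / P(CO₂) = (0.0342)² / (0.761) = 0.00154
Q_p = 0.00154 < K_p = 0.00841, so the forward reaction proceeds.

toward products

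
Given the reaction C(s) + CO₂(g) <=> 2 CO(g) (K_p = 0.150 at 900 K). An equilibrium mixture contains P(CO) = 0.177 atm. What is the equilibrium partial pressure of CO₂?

P(CO₂) = 0.209 atm

(C is a pure solid — omitted from K_p.)
At equilibrium, K_p = P(CO)² / P(CO₂) = 0.150.
(0.177)² / (P(CO₂)) = 0.150
P(CO₂) = 0.209 atm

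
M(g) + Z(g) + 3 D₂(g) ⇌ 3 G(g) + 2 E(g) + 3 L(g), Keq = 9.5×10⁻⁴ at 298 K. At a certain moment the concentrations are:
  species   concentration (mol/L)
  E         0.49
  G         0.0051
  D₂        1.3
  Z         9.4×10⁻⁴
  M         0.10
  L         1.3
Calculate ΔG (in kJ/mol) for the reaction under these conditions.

ΔG = -2.55 kJ/mol

Q = [G]³·[E]²·[L]³ / ([M]·[Z]·[D₂]³) = (0.0051)³·(0.49)²·(1.3)³ / ((0.10)·(9.4×10⁻⁴)·(1.3)³) = 3.39×10⁻⁴
ΔG = RT ln(Q/Keq) = (8.314 J mol⁻¹ K⁻¹)(298 K) × ln(3.39×10⁻⁴/9.5×10⁻⁴)
   = (2.478 kJ/mol)(-1.030) = -2.55 kJ/mol
ΔG < 0, so the forward reaction is spontaneous (proceeds forward).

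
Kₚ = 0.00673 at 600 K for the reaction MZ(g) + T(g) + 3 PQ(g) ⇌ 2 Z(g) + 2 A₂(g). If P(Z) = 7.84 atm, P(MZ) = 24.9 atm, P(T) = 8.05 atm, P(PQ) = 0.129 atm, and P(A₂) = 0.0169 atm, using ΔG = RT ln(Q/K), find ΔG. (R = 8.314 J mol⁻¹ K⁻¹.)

ΔG = 8.99 kJ/mol

Qₚ = P(Z)²·P(A₂)² / (P(MZ)·P(T)·P(PQ)³) = (7.84)²·(0.0169)² / ((24.9)·(8.05)·(0.129)³) = 0.0408
ΔG = RT ln(Qₚ/Kₚ) = (8.314 J mol⁻¹ K⁻¹)(600 K) × ln(0.0408/0.00673)
   = (4.988 kJ/mol)(1.802) = 8.99 kJ/mol
ΔG > 0, so the forward reaction is non-spontaneous (proceeds in reverse).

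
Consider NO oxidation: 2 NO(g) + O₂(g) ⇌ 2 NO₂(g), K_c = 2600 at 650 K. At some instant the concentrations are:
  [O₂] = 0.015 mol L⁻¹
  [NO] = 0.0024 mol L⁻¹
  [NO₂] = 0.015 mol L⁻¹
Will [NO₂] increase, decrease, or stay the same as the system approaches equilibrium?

stay the same

Q_c = [NO₂]² / ([NO]²·[O₂]) = (0.015)² / ((0.0024)²·(0.015)) = 2600
Q_c = 2600 = K_c; the system is at equilibrium.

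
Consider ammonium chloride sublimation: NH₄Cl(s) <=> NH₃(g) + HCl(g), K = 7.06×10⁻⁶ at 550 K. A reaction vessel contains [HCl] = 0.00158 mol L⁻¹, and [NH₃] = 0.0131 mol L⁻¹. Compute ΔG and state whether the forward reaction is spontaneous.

ΔG = 4.92 kJ/mol; the forward reaction is non-spontaneous

(NH₄Cl is a pure solid — omitted from Q.)
Q = [NH₃]·[HCl] = (0.0131)·(0.00158) = 2.07×10⁻⁵
ΔG = RT ln(Q/K) = (8.314 J mol⁻¹ K⁻¹)(550 K) × ln(2.07×10⁻⁵/7.06×10⁻⁶)
   = (4.573 kJ/mol)(1.076) = 4.92 kJ/mol
ΔG > 0, so the forward reaction is non-spontaneous (proceeds in reverse).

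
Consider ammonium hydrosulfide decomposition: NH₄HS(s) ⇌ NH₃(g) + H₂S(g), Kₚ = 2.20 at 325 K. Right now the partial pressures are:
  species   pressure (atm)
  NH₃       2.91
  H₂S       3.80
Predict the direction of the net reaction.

toward reactants

(NH₄HS is a pure solid — omitted from Qₚ.)
Qₚ = P(NH₃)·P(H₂S) = (2.91)·(3.80) = 11.1
Qₚ = 11.1 > Kₚ = 2.20, so the reverse reaction proceeds.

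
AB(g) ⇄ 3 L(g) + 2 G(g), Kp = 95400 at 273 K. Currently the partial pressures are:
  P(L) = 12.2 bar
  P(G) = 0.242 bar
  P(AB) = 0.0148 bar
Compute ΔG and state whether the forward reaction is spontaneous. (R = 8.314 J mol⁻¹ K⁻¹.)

Qp = P(L)³·P(G)² / P(AB) = (12.2)³·(0.242)² / (0.0148) = 7190
ΔG = RT ln(Qp/Kp) = (8.314 J mol⁻¹ K⁻¹)(273 K) × ln(7190/95400)
   = (2.270 kJ/mol)(-2.585) = -5.87 kJ/mol
ΔG < 0, so the forward reaction is spontaneous (proceeds forward).

ΔG = -5.87 kJ/mol; the forward reaction is spontaneous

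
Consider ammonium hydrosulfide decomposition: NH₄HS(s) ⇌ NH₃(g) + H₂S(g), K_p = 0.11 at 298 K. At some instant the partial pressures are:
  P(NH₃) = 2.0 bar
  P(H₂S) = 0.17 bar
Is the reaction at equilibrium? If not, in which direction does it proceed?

(NH₄HS is a pure solid — omitted from Q_p.)
Q_p = P(NH₃)·P(H₂S) = (2.0)·(0.17) = 0.34
Q_p = 0.34 > K_p = 0.11, so the reverse reaction proceeds.

reverse (toward reactants)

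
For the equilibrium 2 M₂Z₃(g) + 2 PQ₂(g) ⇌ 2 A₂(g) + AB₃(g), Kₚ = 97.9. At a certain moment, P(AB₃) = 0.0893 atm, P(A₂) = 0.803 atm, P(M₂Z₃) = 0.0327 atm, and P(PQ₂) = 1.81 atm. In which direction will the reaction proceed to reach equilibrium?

Qₚ = P(A₂)²·P(AB₃) / (P(M₂Z₃)²·P(PQ₂)²) = (0.803)²·(0.0893) / ((0.0327)²·(1.81)²) = 16.4
Qₚ = 16.4 < Kₚ = 97.9, so the forward reaction proceeds.

toward products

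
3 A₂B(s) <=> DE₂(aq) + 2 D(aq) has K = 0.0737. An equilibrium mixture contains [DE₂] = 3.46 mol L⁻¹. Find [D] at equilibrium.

(A₂B is a pure solid — omitted from K.)
At equilibrium, K = [DE₂]·[D]² = 0.0737.
(3.46)·([D])² = 0.0737
[D]² = 0.0213 ⇒ [D] = 0.146 mol L⁻¹

[D] = 0.146 mol L⁻¹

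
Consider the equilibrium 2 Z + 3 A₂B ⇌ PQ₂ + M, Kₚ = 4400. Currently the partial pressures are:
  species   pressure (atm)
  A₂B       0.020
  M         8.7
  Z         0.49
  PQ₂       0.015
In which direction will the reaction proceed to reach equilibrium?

Qₚ = P(PQ₂)·P(M) / (P(Z)²·P(A₂B)³) = (0.015)·(8.7) / ((0.49)²·(0.020)³) = 68000
Qₚ = 68000 > Kₚ = 4400, so the reverse reaction proceeds.

toward reactants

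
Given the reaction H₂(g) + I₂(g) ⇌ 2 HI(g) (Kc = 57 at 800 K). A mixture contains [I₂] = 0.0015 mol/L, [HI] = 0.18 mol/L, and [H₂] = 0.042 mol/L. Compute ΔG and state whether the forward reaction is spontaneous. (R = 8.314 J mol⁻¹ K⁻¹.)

Qc = [HI]² / ([H₂]·[I₂]) = (0.18)² / ((0.042)·(0.0015)) = 514
ΔG = RT ln(Qc/Kc) = (8.314 J mol⁻¹ K⁻¹)(800 K) × ln(514/57)
   = (6.651 kJ/mol)(2.199) = 14.6 kJ/mol
ΔG > 0, so the forward reaction is non-spontaneous (proceeds in reverse).

ΔG = 14.6 kJ/mol; the forward reaction is non-spontaneous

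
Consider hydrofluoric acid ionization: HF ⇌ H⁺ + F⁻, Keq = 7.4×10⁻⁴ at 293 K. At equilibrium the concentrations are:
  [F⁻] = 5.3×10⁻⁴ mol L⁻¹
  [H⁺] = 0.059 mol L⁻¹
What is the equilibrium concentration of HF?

At equilibrium, Keq = [H⁺]·[F⁻] / [HF] = 7.4×10⁻⁴.
(0.059)·(5.3×10⁻⁴) / ([HF]) = 7.4×10⁻⁴
[HF] = 0.0423 = 0.042 mol L⁻¹

[HF] = 0.042 mol L⁻¹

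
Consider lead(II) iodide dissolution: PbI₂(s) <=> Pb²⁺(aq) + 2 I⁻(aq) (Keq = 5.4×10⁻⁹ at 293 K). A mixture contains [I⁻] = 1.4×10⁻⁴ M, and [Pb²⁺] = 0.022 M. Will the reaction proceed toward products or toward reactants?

(PbI₂ is a pure solid — omitted from Q.)
Q = [Pb²⁺]·[I⁻]² = (0.022)·(1.4×10⁻⁴)² = 4.3×10⁻¹⁰
Q = 4.3×10⁻¹⁰ < Keq = 5.4×10⁻⁹, so the forward reaction proceeds.

toward products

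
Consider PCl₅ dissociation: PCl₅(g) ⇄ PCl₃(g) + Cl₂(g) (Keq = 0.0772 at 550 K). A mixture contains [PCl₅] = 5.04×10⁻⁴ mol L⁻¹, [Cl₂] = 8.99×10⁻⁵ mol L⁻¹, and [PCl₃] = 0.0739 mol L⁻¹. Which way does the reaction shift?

Q = [PCl₃]·[Cl₂] / [PCl₅] = (0.0739)·(8.99×10⁻⁵) / (5.04×10⁻⁴) = 0.0132
Q = 0.0132 < Keq = 0.0772, so the forward reaction proceeds.

to the right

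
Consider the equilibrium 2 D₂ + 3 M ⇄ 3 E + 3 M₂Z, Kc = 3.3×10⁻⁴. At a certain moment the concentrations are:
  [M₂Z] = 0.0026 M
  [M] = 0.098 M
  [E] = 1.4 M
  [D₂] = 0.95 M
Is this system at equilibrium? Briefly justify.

Qc = [E]³·[M₂Z]³ / ([D₂]²·[M]³) = (1.4)³·(0.0026)³ / ((0.95)²·(0.098)³) = 5.7×10⁻⁵
Qc = 5.7×10⁻⁵ < Kc = 3.3×10⁻⁴: net forward reaction.

no; Q < K, reaction proceeds forward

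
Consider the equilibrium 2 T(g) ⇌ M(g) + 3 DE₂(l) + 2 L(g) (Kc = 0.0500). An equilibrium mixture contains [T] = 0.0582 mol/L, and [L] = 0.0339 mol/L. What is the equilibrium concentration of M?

[M] = 0.147 mol/L

(DE₂ is a pure liquid — omitted from Kc.)
At equilibrium, Kc = [M]·[L]² / [T]² = 0.0500.
([M])·(0.0339)² / (0.0582)² = 0.0500
[M] = 0.147 mol/L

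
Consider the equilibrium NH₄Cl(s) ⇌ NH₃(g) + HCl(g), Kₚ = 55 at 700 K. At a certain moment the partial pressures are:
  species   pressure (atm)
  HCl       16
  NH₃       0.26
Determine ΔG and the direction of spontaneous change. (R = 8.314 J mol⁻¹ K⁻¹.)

(NH₄Cl is a pure solid — omitted from Qₚ.)
Qₚ = P(NH₃)·P(HCl) = (0.26)·(16) = 4.16
ΔG = RT ln(Qₚ/Kₚ) = (8.314 J mol⁻¹ K⁻¹)(700 K) × ln(4.16/55)
   = (5.820 kJ/mol)(-2.582) = -15.0 kJ/mol
ΔG < 0, so the forward reaction is spontaneous (proceeds forward).

ΔG = -15.0 kJ/mol; the forward reaction is spontaneous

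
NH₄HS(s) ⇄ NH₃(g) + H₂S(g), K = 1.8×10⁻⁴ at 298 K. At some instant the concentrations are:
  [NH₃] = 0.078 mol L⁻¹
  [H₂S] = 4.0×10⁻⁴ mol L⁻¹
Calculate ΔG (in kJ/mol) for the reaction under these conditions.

(NH₄HS is a pure solid — omitted from Q.)
Q = [NH₃]·[H₂S] = (0.078)·(4.0×10⁻⁴) = 3.12×10⁻⁵
ΔG = RT ln(Q/K) = (8.314 J mol⁻¹ K⁻¹)(298 K) × ln(3.12×10⁻⁵/1.8×10⁻⁴)
   = (2.478 kJ/mol)(-1.753) = -4.34 kJ/mol
ΔG < 0, so the forward reaction is spontaneous (proceeds forward).

ΔG = -4.34 kJ/mol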